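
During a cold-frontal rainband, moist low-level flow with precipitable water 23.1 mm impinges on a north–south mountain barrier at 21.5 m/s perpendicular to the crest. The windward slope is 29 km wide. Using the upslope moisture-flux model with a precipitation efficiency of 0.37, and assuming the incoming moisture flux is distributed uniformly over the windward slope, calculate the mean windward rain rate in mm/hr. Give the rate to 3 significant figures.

Incoming column moisture flux per unit ridge length: F = V × PW = 21.5 × 23.1 = 496.65 mm·m/s.
Spread over the 29 km slope with efficiency ε = 0.37: R = ε·F/W = 0.37 × 496.65 / 29000 m = 6.337e-03 mm/s.
R = 6.337e-03 × 3600 = 22.8 mm/hr.

R ≈ 22.8 mm/hr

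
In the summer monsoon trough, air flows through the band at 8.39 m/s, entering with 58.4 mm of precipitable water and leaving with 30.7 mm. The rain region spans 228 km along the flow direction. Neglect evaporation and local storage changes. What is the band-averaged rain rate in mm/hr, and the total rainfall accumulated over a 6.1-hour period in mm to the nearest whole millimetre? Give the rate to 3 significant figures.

Column moisture flux per unit crosswind length is F = V × PW.
Inflow: F_in = 8.39 × 58.4 = 489.976 mm·m/s
Outflow: F_out = 8.39 × 30.7 = 257.573 mm·m/s
Steady-state rate R = (F_in − F_out)/L = (489.976 − 257.573) / 228000 m = 1.019e-03 mm/s.
R = 1.019e-03 × 3600 = 3.67 mm/hr.
Over 6.1 h: total = 3.67 × 6.1 = 22.387 ≈ 22 mm.

R ≈ 3.67 mm/hr; total ≈ 22 mm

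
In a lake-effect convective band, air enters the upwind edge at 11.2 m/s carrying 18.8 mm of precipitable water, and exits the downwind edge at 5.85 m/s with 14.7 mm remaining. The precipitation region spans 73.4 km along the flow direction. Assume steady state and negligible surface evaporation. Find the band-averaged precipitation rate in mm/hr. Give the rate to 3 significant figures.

Column moisture flux per unit crosswind length is F = V × PW.
Inflow: F_in = 11.2 × 18.8 = 210.56 mm·m/s
Outflow: F_out = 5.85 × 14.7 = 85.995 mm·m/s
Steady-state rate R = (F_in − F_out)/L = (210.56 − 85.995) / 73400 m = 1.697e-03 mm/s.
R = 1.697e-03 × 3600 = 6.11 mm/hr.

R ≈ 6.11 mm/hr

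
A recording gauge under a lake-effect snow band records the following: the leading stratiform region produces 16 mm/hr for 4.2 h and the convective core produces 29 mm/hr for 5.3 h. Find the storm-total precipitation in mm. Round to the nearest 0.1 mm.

Total = Σ Rᵢ Δtᵢ = 16 × 4.2 + 29 × 5.3
      = 67.2 + 153.7 = 220.9 mm.

total ≈ 220.9 mm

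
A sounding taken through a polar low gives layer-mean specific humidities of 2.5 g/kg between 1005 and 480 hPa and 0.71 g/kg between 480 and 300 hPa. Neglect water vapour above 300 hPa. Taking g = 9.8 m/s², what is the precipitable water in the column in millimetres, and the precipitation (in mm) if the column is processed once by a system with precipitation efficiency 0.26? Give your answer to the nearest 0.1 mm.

Precipitable water is the column-integrated vapour mass per unit area: PW = (1/g) Σ q̄ Δp, with q in kg/kg and Δp in Pa (1 kg/m² of water = 1 mm).
Layer 1005–480 hPa: Δp = 525 hPa = 52500 Pa, q̄ = 0.0025 kg/kg → 0.0025 × 52500 / 9.8 = 13.39 mm
Layer 480–300 hPa: Δp = 180 hPa = 18000 Pa, q̄ = 0.00071 kg/kg → 0.00071 × 18000 / 9.8 = 1.30 mm
PW = 13.39 + 1.30 = 14.69 ≈ 14.7 mm.
Precipitation = ε × PW = 0.26 × 14.7 = 3.8 mm.

PW ≈ 14.7 mm; precipitation ≈ 3.8 mm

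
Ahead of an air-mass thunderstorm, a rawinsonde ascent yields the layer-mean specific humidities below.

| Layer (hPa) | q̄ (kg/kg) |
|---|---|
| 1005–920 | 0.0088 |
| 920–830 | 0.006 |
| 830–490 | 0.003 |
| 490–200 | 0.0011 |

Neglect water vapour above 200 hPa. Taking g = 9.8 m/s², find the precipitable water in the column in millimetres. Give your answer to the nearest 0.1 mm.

Precipitable water is the column-integrated vapour mass per unit area: PW = (1/g) Σ q̄ Δp, with q in kg/kg and Δp in Pa (1 kg/m² of water = 1 mm).
Layer 1005–920 hPa: Δp = 85 hPa = 8500 Pa, q̄ = 0.0088 kg/kg → 0.0088 × 8500 / 9.8 = 7.63 mm
Layer 920–830 hPa: Δp = 90 hPa = 9000 Pa, q̄ = 0.006 kg/kg → 0.006 × 9000 / 9.8 = 5.51 mm
Layer 830–490 hPa: Δp = 340 hPa = 34000 Pa, q̄ = 0.003 kg/kg → 0.003 × 34000 / 9.8 = 10.41 mm
Layer 490–200 hPa: Δp = 290 hPa = 29000 Pa, q̄ = 0.0011 kg/kg → 0.0011 × 29000 / 9.8 = 3.26 mm
PW = 7.63 + 5.51 + 10.41 + 3.26 = 26.81 ≈ 26.8 mm.

PW ≈ 26.8 mm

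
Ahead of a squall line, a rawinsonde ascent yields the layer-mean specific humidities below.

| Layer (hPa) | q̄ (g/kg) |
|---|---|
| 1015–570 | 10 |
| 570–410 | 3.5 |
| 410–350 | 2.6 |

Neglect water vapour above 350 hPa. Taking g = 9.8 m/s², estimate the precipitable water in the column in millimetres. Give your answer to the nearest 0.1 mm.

Precipitable water is the column-integrated vapour mass per unit area: PW = (1/g) Σ q̄ Δp, with q in kg/kg and Δp in Pa (1 kg/m² of water = 1 mm).
Layer 1015–570 hPa: Δp = 445 hPa = 44500 Pa, q̄ = 0.01 kg/kg → 0.01 × 44500 / 9.8 = 45.41 mm
Layer 570–410 hPa: Δp = 160 hPa = 16000 Pa, q̄ = 0.0035 kg/kg → 0.0035 × 16000 / 9.8 = 5.71 mm
Layer 410–350 hPa: Δp = 60 hPa = 6000 Pa, q̄ = 0.0026 kg/kg → 0.0026 × 6000 / 9.8 = 1.59 mm
PW = 45.41 + 5.71 + 1.59 = 52.71 ≈ 52.7 mm.

PW ≈ 52.7 mm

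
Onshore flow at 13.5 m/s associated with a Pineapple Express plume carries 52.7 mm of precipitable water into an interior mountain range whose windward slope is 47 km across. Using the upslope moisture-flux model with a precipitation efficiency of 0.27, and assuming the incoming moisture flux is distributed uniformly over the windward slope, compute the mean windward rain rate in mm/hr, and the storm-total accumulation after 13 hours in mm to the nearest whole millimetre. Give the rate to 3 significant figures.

Incoming column moisture flux per unit ridge length: F = V × PW = 13.5 × 52.7 = 711.45 mm·m/s.
Spread over the 47 km slope with efficiency ε = 0.27: R = ε·F/W = 0.27 × 711.45 / 47000 m = 4.087e-03 mm/s.
R = 4.087e-03 × 3600 = 14.7 mm/hr.
Over 13 h: total = 14.7 × 13 = 191.1 ≈ 191 mm.

R ≈ 14.7 mm/hr; total ≈ 191 mm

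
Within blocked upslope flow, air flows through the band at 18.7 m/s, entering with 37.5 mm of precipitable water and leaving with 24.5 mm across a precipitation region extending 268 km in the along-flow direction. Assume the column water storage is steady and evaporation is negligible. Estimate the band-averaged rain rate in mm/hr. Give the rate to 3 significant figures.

Column moisture flux per unit crosswind length is F = V × PW.
Inflow: F_in = 18.7 × 37.5 = 701.25 mm·m/s
Outflow: F_out = 18.7 × 24.5 = 458.15 mm·m/s
Steady-state rate R = (F_in − F_out)/L = (701.25 − 458.15) / 268000 m = 9.071e-04 mm/s.
R = 9.071e-04 × 3600 = 3.27 mm/hr.

R ≈ 3.27 mm/hr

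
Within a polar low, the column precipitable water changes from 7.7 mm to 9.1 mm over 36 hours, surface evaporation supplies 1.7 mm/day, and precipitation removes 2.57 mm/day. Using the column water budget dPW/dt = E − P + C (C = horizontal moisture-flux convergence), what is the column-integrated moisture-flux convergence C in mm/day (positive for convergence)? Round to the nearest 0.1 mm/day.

C ≈ 1.8 mm/day

dPW/dt = (9.1 − 7.7) mm / (36/24 day) = +0.933 mm/day.
C = dPW/dt − E + P = (+0.933) − 1.7 + 2.57 = 1.8 mm/day.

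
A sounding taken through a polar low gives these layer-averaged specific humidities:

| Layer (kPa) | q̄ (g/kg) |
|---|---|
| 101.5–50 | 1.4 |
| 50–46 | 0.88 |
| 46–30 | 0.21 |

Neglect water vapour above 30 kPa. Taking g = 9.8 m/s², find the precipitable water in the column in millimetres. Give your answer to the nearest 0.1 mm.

Precipitable water is the column-integrated vapour mass per unit area: PW = (1/g) Σ q̄ Δp, with q in kg/kg and Δp in Pa (1 kg/m² of water = 1 mm).
Layer 101.5–50 kPa: Δp = 515 hPa = 51500 Pa, q̄ = 0.0014 kg/kg → 0.0014 × 51500 / 9.8 = 7.36 mm
Layer 50–46 kPa: Δp = 40 hPa = 4000 Pa, q̄ = 0.00088 kg/kg → 0.00088 × 4000 / 9.8 = 0.36 mm
Layer 46–30 kPa: Δp = 160 hPa = 16000 Pa, q̄ = 0.00021 kg/kg → 0.00021 × 16000 / 9.8 = 0.34 mm
PW = 7.36 + 0.36 + 0.34 = 8.06 ≈ 8.1 mm.

PW ≈ 8.1 mm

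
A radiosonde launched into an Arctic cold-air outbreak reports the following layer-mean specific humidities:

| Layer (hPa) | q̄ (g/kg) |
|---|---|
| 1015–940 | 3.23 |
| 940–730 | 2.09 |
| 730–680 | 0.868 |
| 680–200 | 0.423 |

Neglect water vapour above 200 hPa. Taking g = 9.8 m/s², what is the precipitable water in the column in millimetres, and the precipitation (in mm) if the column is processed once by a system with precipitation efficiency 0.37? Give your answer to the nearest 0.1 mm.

Precipitable water is the column-integrated vapour mass per unit area: PW = (1/g) Σ q̄ Δp, with q in kg/kg and Δp in Pa (1 kg/m² of water = 1 mm).
Layer 1015–940 hPa: Δp = 75 hPa = 7500 Pa, q̄ = 0.00323 kg/kg → 0.00323 × 7500 / 9.8 = 2.47 mm
Layer 940–730 hPa: Δp = 210 hPa = 21000 Pa, q̄ = 0.00209 kg/kg → 0.00209 × 21000 / 9.8 = 4.48 mm
Layer 730–680 hPa: Δp = 50 hPa = 5000 Pa, q̄ = 0.000868 kg/kg → 0.000868 × 5000 / 9.8 = 0.44 mm
Layer 680–200 hPa: Δp = 480 hPa = 48000 Pa, q̄ = 0.000423 kg/kg → 0.000423 × 48000 / 9.8 = 2.07 mm
PW = 2.47 + 4.48 + 0.44 + 2.07 = 9.46 ≈ 9.5 mm.
Precipitation = ε × PW = 0.37 × 9.5 = 3.5 mm.

PW ≈ 9.5 mm; precipitation ≈ 3.5 mm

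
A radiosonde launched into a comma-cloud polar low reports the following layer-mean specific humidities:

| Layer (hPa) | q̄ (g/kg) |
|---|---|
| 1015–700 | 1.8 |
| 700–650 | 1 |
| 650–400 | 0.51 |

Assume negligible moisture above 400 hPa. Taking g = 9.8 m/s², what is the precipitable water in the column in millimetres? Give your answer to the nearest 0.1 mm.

PW ≈ 7.6 mm

Precipitable water is the column-integrated vapour mass per unit area: PW = (1/g) Σ q̄ Δp, with q in kg/kg and Δp in Pa (1 kg/m² of water = 1 mm).
Layer 1015–700 hPa: Δp = 315 hPa = 31500 Pa, q̄ = 0.0018 kg/kg → 0.0018 × 31500 / 9.8 = 5.79 mm
Layer 700–650 hPa: Δp = 50 hPa = 5000 Pa, q̄ = 0.001 kg/kg → 0.001 × 5000 / 9.8 = 0.51 mm
Layer 650–400 hPa: Δp = 250 hPa = 25000 Pa, q̄ = 0.00051 kg/kg → 0.00051 × 25000 / 9.8 = 1.30 mm
PW = 5.79 + 0.51 + 1.30 = 7.60 ≈ 7.6 mm.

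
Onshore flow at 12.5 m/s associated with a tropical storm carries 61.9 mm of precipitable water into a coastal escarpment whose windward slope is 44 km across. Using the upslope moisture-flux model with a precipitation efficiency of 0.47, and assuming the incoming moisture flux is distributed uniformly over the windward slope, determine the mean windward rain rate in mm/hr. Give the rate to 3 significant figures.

R ≈ 29.8 mm/hr

Incoming column moisture flux per unit ridge length: F = V × PW = 12.5 × 61.9 = 773.75 mm·m/s.
Spread over the 44 km slope with efficiency ε = 0.47: R = ε·F/W = 0.47 × 773.75 / 44000 m = 8.265e-03 mm/s.
R = 8.265e-03 × 3600 = 29.8 mm/hr.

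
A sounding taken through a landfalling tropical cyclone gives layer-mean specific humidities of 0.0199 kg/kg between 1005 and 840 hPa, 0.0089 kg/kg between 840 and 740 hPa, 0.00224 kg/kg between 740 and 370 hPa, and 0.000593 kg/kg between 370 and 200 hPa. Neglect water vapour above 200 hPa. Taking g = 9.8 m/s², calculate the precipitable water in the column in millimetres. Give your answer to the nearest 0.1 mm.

PW ≈ 52.1 mm

Precipitable water is the column-integrated vapour mass per unit area: PW = (1/g) Σ q̄ Δp, with q in kg/kg and Δp in Pa (1 kg/m² of water = 1 mm).
Layer 1005–840 hPa: Δp = 165 hPa = 16500 Pa, q̄ = 0.0199 kg/kg → 0.0199 × 16500 / 9.8 = 33.51 mm
Layer 840–740 hPa: Δp = 100 hPa = 10000 Pa, q̄ = 0.0089 kg/kg → 0.0089 × 10000 / 9.8 = 9.08 mm
Layer 740–370 hPa: Δp = 370 hPa = 37000 Pa, q̄ = 0.00224 kg/kg → 0.00224 × 37000 / 9.8 = 8.46 mm
Layer 370–200 hPa: Δp = 170 hPa = 17000 Pa, q̄ = 0.000593 kg/kg → 0.000593 × 17000 / 9.8 = 1.03 mm
PW = 33.51 + 9.08 + 8.46 + 1.03 = 52.08 ≈ 52.1 mm.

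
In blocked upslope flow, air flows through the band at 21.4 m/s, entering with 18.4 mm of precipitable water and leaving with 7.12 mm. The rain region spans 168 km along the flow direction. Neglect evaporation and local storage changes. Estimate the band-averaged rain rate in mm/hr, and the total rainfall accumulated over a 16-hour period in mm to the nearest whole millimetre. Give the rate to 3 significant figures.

Column moisture flux per unit crosswind length is F = V × PW.
Inflow: F_in = 21.4 × 18.4 = 393.76 mm·m/s
Outflow: F_out = 21.4 × 7.12 = 152.368 mm·m/s
Steady-state rate R = (F_in − F_out)/L = (393.76 − 152.368) / 168000 m = 1.437e-03 mm/s.
R = 1.437e-03 × 3600 = 5.17 mm/hr.
Over 16 h: total = 5.17 × 16 = 82.72 ≈ 83 mm.

R ≈ 5.17 mm/hr; total ≈ 83 mm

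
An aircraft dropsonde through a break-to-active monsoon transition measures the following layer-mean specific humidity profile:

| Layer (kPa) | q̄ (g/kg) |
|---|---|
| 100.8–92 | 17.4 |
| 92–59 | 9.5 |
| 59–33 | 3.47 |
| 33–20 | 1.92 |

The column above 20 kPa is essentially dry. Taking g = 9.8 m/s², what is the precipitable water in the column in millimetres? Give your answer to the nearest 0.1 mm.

Precipitable water is the column-integrated vapour mass per unit area: PW = (1/g) Σ q̄ Δp, with q in kg/kg and Δp in Pa (1 kg/m² of water = 1 mm).
Layer 100.8–92 kPa: Δp = 88 hPa = 8800 Pa, q̄ = 0.0174 kg/kg → 0.0174 × 8800 / 9.8 = 15.62 mm
Layer 92–59 kPa: Δp = 330 hPa = 33000 Pa, q̄ = 0.0095 kg/kg → 0.0095 × 33000 / 9.8 = 31.99 mm
Layer 59–33 kPa: Δp = 260 hPa = 26000 Pa, q̄ = 0.00347 kg/kg → 0.00347 × 26000 / 9.8 = 9.21 mm
Layer 33–20 kPa: Δp = 130 hPa = 13000 Pa, q̄ = 0.00192 kg/kg → 0.00192 × 13000 / 9.8 = 2.55 mm
PW = 15.62 + 31.99 + 9.21 + 2.55 = 59.37 ≈ 59.4 mm.

PW ≈ 59.4 mm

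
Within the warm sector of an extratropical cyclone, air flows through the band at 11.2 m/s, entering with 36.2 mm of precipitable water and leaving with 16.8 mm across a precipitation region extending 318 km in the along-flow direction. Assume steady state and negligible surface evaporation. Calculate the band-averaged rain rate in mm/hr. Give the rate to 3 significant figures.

R ≈ 2.46 mm/hr

Column moisture flux per unit crosswind length is F = V × PW.
Inflow: F_in = 11.2 × 36.2 = 405.44 mm·m/s
Outflow: F_out = 11.2 × 16.8 = 188.16 mm·m/s
Steady-state rate R = (F_in − F_out)/L = (405.44 − 188.16) / 318000 m = 6.833e-04 mm/s.
R = 6.833e-04 × 3600 = 2.46 mm/hr.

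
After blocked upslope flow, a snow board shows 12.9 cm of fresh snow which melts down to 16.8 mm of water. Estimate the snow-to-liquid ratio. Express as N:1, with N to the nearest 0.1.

ratio ≈ 7.7

Ratio = snow depth / SWE = 129 mm / 16.8 mm = 7.7, i.e. 7.7:1.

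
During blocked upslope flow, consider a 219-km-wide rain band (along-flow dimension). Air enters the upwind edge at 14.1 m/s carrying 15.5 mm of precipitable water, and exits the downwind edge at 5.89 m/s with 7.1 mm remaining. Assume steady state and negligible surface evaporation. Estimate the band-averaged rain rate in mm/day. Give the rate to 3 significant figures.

R ≈ 69.7 mm/day

Column moisture flux per unit crosswind length is F = V × PW.
Inflow: F_in = 14.1 × 15.5 = 218.55 mm·m/s
Outflow: F_out = 5.89 × 7.1 = 41.819 mm·m/s
Steady-state rate R = (F_in − F_out)/L = (218.55 − 41.819) / 219000 m = 8.070e-04 mm/s.
R = 8.070e-04 × 3600 × 24 = 69.7 mm/day.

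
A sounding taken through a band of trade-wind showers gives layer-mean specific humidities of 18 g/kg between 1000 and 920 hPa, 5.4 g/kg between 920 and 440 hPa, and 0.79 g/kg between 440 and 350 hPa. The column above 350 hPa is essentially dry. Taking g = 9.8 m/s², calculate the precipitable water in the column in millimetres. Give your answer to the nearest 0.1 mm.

PW ≈ 41.9 mm

Precipitable water is the column-integrated vapour mass per unit area: PW = (1/g) Σ q̄ Δp, with q in kg/kg and Δp in Pa (1 kg/m² of water = 1 mm).
Layer 1000–920 hPa: Δp = 80 hPa = 8000 Pa, q̄ = 0.018 kg/kg → 0.018 × 8000 / 9.8 = 14.69 mm
Layer 920–440 hPa: Δp = 480 hPa = 48000 Pa, q̄ = 0.0054 kg/kg → 0.0054 × 48000 / 9.8 = 26.45 mm
Layer 440–350 hPa: Δp = 90 hPa = 9000 Pa, q̄ = 0.00079 kg/kg → 0.00079 × 9000 / 9.8 = 0.73 mm
PW = 14.69 + 26.45 + 0.73 = 41.87 ≈ 41.9 mm.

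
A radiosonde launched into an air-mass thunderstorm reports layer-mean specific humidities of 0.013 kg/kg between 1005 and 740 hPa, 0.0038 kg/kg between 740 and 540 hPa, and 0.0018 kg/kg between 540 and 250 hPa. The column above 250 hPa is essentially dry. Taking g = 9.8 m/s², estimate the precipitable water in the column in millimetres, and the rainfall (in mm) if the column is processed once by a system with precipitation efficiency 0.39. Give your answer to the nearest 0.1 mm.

PW ≈ 48.2 mm; rainfall ≈ 18.8 mm

Precipitable water is the column-integrated vapour mass per unit area: PW = (1/g) Σ q̄ Δp, with q in kg/kg and Δp in Pa (1 kg/m² of water = 1 mm).
Layer 1005–740 hPa: Δp = 265 hPa = 26500 Pa, q̄ = 0.013 kg/kg → 0.013 × 26500 / 9.8 = 35.15 mm
Layer 740–540 hPa: Δp = 200 hPa = 20000 Pa, q̄ = 0.0038 kg/kg → 0.0038 × 20000 / 9.8 = 7.76 mm
Layer 540–250 hPa: Δp = 290 hPa = 29000 Pa, q̄ = 0.0018 kg/kg → 0.0018 × 29000 / 9.8 = 5.33 mm
PW = 35.15 + 7.76 + 5.33 = 48.24 ≈ 48.2 mm.
Rainfall = ε × PW = 0.39 × 48.2 = 18.8 mm.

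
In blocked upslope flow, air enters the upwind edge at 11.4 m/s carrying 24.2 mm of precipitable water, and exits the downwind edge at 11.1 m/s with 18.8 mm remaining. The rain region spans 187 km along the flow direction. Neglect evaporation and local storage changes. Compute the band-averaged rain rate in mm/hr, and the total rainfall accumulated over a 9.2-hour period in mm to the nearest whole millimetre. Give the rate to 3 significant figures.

Column moisture flux per unit crosswind length is F = V × PW.
Inflow: F_in = 11.4 × 24.2 = 275.88 mm·m/s
Outflow: F_out = 11.1 × 18.8 = 208.68 mm·m/s
Steady-state rate R = (F_in − F_out)/L = (275.88 − 208.68) / 187000 m = 3.594e-04 mm/s.
R = 3.594e-04 × 3600 = 1.29 mm/hr.
Over 9.2 h: total = 1.29 × 9.2 = 11.868 ≈ 12 mm.

R ≈ 1.29 mm/hr; total ≈ 12 mm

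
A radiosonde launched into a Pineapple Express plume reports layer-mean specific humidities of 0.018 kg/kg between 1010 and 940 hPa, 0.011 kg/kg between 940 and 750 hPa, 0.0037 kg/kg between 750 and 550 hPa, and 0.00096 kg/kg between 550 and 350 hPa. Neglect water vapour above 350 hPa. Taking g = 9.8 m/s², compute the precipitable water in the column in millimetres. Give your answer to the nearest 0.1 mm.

PW ≈ 43.7 mm

Precipitable water is the column-integrated vapour mass per unit area: PW = (1/g) Σ q̄ Δp, with q in kg/kg and Δp in Pa (1 kg/m² of water = 1 mm).
Layer 1010–940 hPa: Δp = 70 hPa = 7000 Pa, q̄ = 0.018 kg/kg → 0.018 × 7000 / 9.8 = 12.86 mm
Layer 940–750 hPa: Δp = 190 hPa = 19000 Pa, q̄ = 0.011 kg/kg → 0.011 × 19000 / 9.8 = 21.33 mm
Layer 750–550 hPa: Δp = 200 hPa = 20000 Pa, q̄ = 0.0037 kg/kg → 0.0037 × 20000 / 9.8 = 7.55 mm
Layer 550–350 hPa: Δp = 200 hPa = 20000 Pa, q̄ = 0.00096 kg/kg → 0.00096 × 20000 / 9.8 = 1.96 mm
PW = 12.86 + 21.33 + 7.55 + 1.96 = 43.70 ≈ 43.7 mm.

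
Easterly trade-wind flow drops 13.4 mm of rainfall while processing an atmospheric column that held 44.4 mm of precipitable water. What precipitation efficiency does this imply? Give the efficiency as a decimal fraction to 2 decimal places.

ε = rainfall / PW = 13.4 / 44.4 = 0.30.

ε ≈ 0.30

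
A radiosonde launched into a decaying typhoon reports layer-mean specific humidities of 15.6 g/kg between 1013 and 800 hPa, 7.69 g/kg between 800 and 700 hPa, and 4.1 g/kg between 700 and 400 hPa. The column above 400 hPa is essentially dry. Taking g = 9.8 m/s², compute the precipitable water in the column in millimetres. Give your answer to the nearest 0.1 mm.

PW ≈ 54.3 mm

Precipitable water is the column-integrated vapour mass per unit area: PW = (1/g) Σ q̄ Δp, with q in kg/kg and Δp in Pa (1 kg/m² of water = 1 mm).
Layer 1013–800 hPa: Δp = 213 hPa = 21300 Pa, q̄ = 0.0156 kg/kg → 0.0156 × 21300 / 9.8 = 33.91 mm
Layer 800–700 hPa: Δp = 100 hPa = 10000 Pa, q̄ = 0.00769 kg/kg → 0.00769 × 10000 / 9.8 = 7.85 mm
Layer 700–400 hPa: Δp = 300 hPa = 30000 Pa, q̄ = 0.0041 kg/kg → 0.0041 × 30000 / 9.8 = 12.55 mm
PW = 33.91 + 7.85 + 12.55 = 54.31 ≈ 54.3 mm.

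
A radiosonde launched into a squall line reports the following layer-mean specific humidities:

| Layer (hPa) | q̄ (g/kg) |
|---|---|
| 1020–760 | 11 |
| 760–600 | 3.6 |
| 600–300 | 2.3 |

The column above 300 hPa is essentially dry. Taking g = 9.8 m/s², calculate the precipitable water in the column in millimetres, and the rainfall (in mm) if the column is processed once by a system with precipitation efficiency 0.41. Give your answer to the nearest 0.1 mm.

Precipitable water is the column-integrated vapour mass per unit area: PW = (1/g) Σ q̄ Δp, with q in kg/kg and Δp in Pa (1 kg/m² of water = 1 mm).
Layer 1020–760 hPa: Δp = 260 hPa = 26000 Pa, q̄ = 0.011 kg/kg → 0.011 × 26000 / 9.8 = 29.18 mm
Layer 760–600 hPa: Δp = 160 hPa = 16000 Pa, q̄ = 0.0036 kg/kg → 0.0036 × 16000 / 9.8 = 5.88 mm
Layer 600–300 hPa: Δp = 300 hPa = 30000 Pa, q̄ = 0.0023 kg/kg → 0.0023 × 30000 / 9.8 = 7.04 mm
PW = 29.18 + 5.88 + 7.04 = 42.10 ≈ 42.1 mm.
Rainfall = ε × PW = 0.41 × 42.1 = 17.3 mm.

PW ≈ 42.1 mm; rainfall ≈ 17.3 mm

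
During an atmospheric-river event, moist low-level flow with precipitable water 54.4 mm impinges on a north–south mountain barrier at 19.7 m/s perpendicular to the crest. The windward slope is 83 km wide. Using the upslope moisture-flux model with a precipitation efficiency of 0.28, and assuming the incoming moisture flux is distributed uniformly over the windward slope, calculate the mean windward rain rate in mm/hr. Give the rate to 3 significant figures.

R ≈ 13.0 mm/hr

Incoming column moisture flux per unit ridge length: F = V × PW = 19.7 × 54.4 = 1071.68 mm·m/s.
Spread over the 83 km slope with efficiency ε = 0.28: R = ε·F/W = 0.28 × 1071.68 / 83000 m = 3.615e-03 mm/s.
R = 3.615e-03 × 3600 = 13.0 mm/hr.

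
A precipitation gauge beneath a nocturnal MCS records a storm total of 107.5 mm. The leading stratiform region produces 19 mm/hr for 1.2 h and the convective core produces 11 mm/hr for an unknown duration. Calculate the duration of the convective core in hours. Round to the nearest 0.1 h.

duration ≈ 7.7 h

Known phases: 19 × 1.2 = 22.8 mm.
Remaining depth = 107.5 − 22.8 = 84.7 mm.
Duration = 84.7 / 11 = 7.7 h.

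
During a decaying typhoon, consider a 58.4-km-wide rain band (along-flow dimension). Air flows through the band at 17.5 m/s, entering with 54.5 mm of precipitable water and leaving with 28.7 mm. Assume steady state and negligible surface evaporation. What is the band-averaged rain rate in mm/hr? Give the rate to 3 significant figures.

R ≈ 27.8 mm/hr

Column moisture flux per unit crosswind length is F = V × PW.
Inflow: F_in = 17.5 × 54.5 = 953.75 mm·m/s
Outflow: F_out = 17.5 × 28.7 = 502.25 mm·m/s
Steady-state rate R = (F_in − F_out)/L = (953.75 − 502.25) / 58400 m = 7.731e-03 mm/s.
R = 7.731e-03 × 3600 = 27.8 mm/hr.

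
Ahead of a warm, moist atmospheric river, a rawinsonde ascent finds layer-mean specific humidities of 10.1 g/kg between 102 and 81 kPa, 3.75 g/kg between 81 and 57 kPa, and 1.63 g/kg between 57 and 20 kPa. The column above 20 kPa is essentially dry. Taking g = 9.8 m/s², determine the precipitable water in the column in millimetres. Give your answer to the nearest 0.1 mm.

Precipitable water is the column-integrated vapour mass per unit area: PW = (1/g) Σ q̄ Δp, with q in kg/kg and Δp in Pa (1 kg/m² of water = 1 mm).
Layer 102–81 kPa: Δp = 210 hPa = 21000 Pa, q̄ = 0.0101 kg/kg → 0.0101 × 21000 / 9.8 = 21.64 mm
Layer 81–57 kPa: Δp = 240 hPa = 24000 Pa, q̄ = 0.00375 kg/kg → 0.00375 × 24000 / 9.8 = 9.18 mm
Layer 57–20 kPa: Δp = 370 hPa = 37000 Pa, q̄ = 0.00163 kg/kg → 0.00163 × 37000 / 9.8 = 6.15 mm
PW = 21.64 + 9.18 + 6.15 = 36.97 ≈ 37.0 mm.

PW ≈ 37.0 mm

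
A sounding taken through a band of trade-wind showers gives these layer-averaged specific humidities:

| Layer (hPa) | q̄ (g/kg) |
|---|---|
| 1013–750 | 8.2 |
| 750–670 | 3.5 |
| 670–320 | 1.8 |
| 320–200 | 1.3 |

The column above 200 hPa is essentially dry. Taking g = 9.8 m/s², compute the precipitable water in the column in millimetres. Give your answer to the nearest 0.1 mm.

Precipitable water is the column-integrated vapour mass per unit area: PW = (1/g) Σ q̄ Δp, with q in kg/kg and Δp in Pa (1 kg/m² of water = 1 mm).
Layer 1013–750 hPa: Δp = 263 hPa = 26300 Pa, q̄ = 0.0082 kg/kg → 0.0082 × 26300 / 9.8 = 22.01 mm
Layer 750–670 hPa: Δp = 80 hPa = 8000 Pa, q̄ = 0.0035 kg/kg → 0.0035 × 8000 / 9.8 = 2.86 mm
Layer 670–320 hPa: Δp = 350 hPa = 35000 Pa, q̄ = 0.0018 kg/kg → 0.0018 × 35000 / 9.8 = 6.43 mm
Layer 320–200 hPa: Δp = 120 hPa = 12000 Pa, q̄ = 0.0013 kg/kg → 0.0013 × 12000 / 9.8 = 1.59 mm
PW = 22.01 + 2.86 + 6.43 + 1.59 = 32.89 ≈ 32.9 mm.

PW ≈ 32.9 mm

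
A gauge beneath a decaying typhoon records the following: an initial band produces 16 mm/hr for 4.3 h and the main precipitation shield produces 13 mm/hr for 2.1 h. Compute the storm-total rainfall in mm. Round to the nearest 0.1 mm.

Total = Σ Rᵢ Δtᵢ = 16 × 4.3 + 13 × 2.1
      = 68.8 + 27.3 = 96.1 mm.

total ≈ 96.1 mm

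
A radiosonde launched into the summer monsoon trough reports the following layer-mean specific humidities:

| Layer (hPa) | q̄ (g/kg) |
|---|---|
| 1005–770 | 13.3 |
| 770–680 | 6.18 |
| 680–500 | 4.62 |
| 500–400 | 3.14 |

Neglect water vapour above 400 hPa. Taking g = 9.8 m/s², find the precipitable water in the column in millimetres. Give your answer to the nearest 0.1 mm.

Precipitable water is the column-integrated vapour mass per unit area: PW = (1/g) Σ q̄ Δp, with q in kg/kg and Δp in Pa (1 kg/m² of water = 1 mm).
Layer 1005–770 hPa: Δp = 235 hPa = 23500 Pa, q̄ = 0.0133 kg/kg → 0.0133 × 23500 / 9.8 = 31.89 mm
Layer 770–680 hPa: Δp = 90 hPa = 9000 Pa, q̄ = 0.00618 kg/kg → 0.00618 × 9000 / 9.8 = 5.68 mm
Layer 680–500 hPa: Δp = 180 hPa = 18000 Pa, q̄ = 0.00462 kg/kg → 0.00462 × 18000 / 9.8 = 8.49 mm
Layer 500–400 hPa: Δp = 100 hPa = 10000 Pa, q̄ = 0.00314 kg/kg → 0.00314 × 10000 / 9.8 = 3.20 mm
PW = 31.89 + 5.68 + 8.49 + 3.20 = 49.26 ≈ 49.3 mm.

PW ≈ 49.3 mm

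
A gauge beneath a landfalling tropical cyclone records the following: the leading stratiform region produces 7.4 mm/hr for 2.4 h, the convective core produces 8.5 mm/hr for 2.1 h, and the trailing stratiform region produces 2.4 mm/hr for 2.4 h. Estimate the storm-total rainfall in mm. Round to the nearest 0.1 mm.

Total = Σ Rᵢ Δtᵢ = 7.4 × 2.4 + 8.5 × 2.1 + 2.4 × 2.4
      = 17.76 + 17.85 + 5.76 = 41.4 mm.

total ≈ 41.4 mm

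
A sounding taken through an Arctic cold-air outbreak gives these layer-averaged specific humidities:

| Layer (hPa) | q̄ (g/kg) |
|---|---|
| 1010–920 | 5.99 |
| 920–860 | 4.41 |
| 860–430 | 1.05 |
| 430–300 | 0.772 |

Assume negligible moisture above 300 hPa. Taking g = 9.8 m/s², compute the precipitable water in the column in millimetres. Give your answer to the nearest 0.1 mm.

Precipitable water is the column-integrated vapour mass per unit area: PW = (1/g) Σ q̄ Δp, with q in kg/kg and Δp in Pa (1 kg/m² of water = 1 mm).
Layer 1010–920 hPa: Δp = 90 hPa = 9000 Pa, q̄ = 0.00599 kg/kg → 0.00599 × 9000 / 9.8 = 5.50 mm
Layer 920–860 hPa: Δp = 60 hPa = 6000 Pa, q̄ = 0.00441 kg/kg → 0.00441 × 6000 / 9.8 = 2.70 mm
Layer 860–430 hPa: Δp = 430 hPa = 43000 Pa, q̄ = 0.00105 kg/kg → 0.00105 × 43000 / 9.8 = 4.61 mm
Layer 430–300 hPa: Δp = 130 hPa = 13000 Pa, q̄ = 0.000772 kg/kg → 0.000772 × 13000 / 9.8 = 1.02 mm
PW = 5.50 + 2.70 + 4.61 + 1.02 = 13.83 ≈ 13.8 mm.

PW ≈ 13.8 mm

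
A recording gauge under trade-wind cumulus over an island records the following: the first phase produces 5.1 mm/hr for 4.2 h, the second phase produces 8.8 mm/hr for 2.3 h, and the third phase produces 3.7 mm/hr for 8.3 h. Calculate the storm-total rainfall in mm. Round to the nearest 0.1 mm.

Total = Σ Rᵢ Δtᵢ = 5.1 × 4.2 + 8.8 × 2.3 + 3.7 × 8.3
      = 21.42 + 20.24 + 30.71 = 72.4 mm.

total ≈ 72.4 mm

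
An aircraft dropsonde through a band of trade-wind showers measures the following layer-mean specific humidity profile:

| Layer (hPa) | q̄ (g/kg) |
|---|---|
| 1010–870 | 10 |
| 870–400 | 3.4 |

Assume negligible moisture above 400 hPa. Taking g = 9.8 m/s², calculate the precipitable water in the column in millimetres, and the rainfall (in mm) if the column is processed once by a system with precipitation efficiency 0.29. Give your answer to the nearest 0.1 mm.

Precipitable water is the column-integrated vapour mass per unit area: PW = (1/g) Σ q̄ Δp, with q in kg/kg and Δp in Pa (1 kg/m² of water = 1 mm).
Layer 1010–870 hPa: Δp = 140 hPa = 14000 Pa, q̄ = 0.01 kg/kg → 0.01 × 14000 / 9.8 = 14.29 mm
Layer 870–400 hPa: Δp = 470 hPa = 47000 Pa, q̄ = 0.0034 kg/kg → 0.0034 × 47000 / 9.8 = 16.31 mm
PW = 14.29 + 16.31 = 30.60 ≈ 30.6 mm.
Rainfall = ε × PW = 0.29 × 30.6 = 8.9 mm.

PW ≈ 30.6 mm; rainfall ≈ 8.9 mm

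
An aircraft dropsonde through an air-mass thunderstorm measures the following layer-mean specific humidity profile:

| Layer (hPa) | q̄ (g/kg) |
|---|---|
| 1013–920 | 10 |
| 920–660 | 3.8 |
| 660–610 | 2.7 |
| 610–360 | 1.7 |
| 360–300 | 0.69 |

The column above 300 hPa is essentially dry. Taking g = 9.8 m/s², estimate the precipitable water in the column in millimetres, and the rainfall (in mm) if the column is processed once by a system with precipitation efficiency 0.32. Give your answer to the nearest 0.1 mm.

PW ≈ 25.7 mm; rainfall ≈ 8.2 mm

Precipitable water is the column-integrated vapour mass per unit area: PW = (1/g) Σ q̄ Δp, with q in kg/kg and Δp in Pa (1 kg/m² of water = 1 mm).
Layer 1013–920 hPa: Δp = 93 hPa = 9300 Pa, q̄ = 0.01 kg/kg → 0.01 × 9300 / 9.8 = 9.49 mm
Layer 920–660 hPa: Δp = 260 hPa = 26000 Pa, q̄ = 0.0038 kg/kg → 0.0038 × 26000 / 9.8 = 10.08 mm
Layer 660–610 hPa: Δp = 50 hPa = 5000 Pa, q̄ = 0.0027 kg/kg → 0.0027 × 5000 / 9.8 = 1.38 mm
Layer 610–360 hPa: Δp = 250 hPa = 25000 Pa, q̄ = 0.0017 kg/kg → 0.0017 × 25000 / 9.8 = 4.34 mm
Layer 360–300 hPa: Δp = 60 hPa = 6000 Pa, q̄ = 0.00069 kg/kg → 0.00069 × 6000 / 9.8 = 0.42 mm
PW = 9.49 + 10.08 + 1.38 + 4.34 + 0.42 = 25.71 ≈ 25.7 mm.
Rainfall = ε × PW = 0.32 × 25.7 = 8.2 mm.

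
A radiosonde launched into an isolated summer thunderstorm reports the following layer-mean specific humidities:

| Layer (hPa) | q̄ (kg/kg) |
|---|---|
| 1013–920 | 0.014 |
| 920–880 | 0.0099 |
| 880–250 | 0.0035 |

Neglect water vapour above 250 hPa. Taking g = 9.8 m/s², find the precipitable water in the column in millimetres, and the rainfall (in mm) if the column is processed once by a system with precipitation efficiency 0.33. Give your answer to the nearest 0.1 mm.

Precipitable water is the column-integrated vapour mass per unit area: PW = (1/g) Σ q̄ Δp, with q in kg/kg and Δp in Pa (1 kg/m² of water = 1 mm).
Layer 1013–920 hPa: Δp = 93 hPa = 9300 Pa, q̄ = 0.014 kg/kg → 0.014 × 9300 / 9.8 = 13.29 mm
Layer 920–880 hPa: Δp = 40 hPa = 4000 Pa, q̄ = 0.0099 kg/kg → 0.0099 × 4000 / 9.8 = 4.04 mm
Layer 880–250 hPa: Δp = 630 hPa = 63000 Pa, q̄ = 0.0035 kg/kg → 0.0035 × 63000 / 9.8 = 22.50 mm
PW = 13.29 + 4.04 + 22.50 = 39.83 ≈ 39.8 mm.
Rainfall = ε × PW = 0.33 × 39.8 = 13.1 mm.

PW ≈ 39.8 mm; rainfall ≈ 13.1 mm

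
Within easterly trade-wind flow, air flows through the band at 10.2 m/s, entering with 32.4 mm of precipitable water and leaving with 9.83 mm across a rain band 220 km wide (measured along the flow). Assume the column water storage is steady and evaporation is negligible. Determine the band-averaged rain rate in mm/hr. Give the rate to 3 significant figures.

Column moisture flux per unit crosswind length is F = V × PW.
Inflow: F_in = 10.2 × 32.4 = 330.48 mm·m/s
Outflow: F_out = 10.2 × 9.83 = 100.266 mm·m/s
Steady-state rate R = (F_in − F_out)/L = (330.48 − 100.266) / 220000 m = 1.046e-03 mm/s.
R = 1.046e-03 × 3600 = 3.77 mm/hr.

R ≈ 3.77 mm/hr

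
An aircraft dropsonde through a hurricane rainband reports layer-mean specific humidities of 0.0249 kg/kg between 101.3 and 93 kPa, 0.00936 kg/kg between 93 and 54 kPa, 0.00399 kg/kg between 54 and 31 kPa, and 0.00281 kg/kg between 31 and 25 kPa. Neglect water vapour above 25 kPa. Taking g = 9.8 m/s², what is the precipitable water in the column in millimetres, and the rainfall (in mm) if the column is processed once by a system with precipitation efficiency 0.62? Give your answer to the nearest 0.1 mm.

Precipitable water is the column-integrated vapour mass per unit area: PW = (1/g) Σ q̄ Δp, with q in kg/kg and Δp in Pa (1 kg/m² of water = 1 mm).
Layer 101.3–93 kPa: Δp = 83 hPa = 8300 Pa, q̄ = 0.0249 kg/kg → 0.0249 × 8300 / 9.8 = 21.09 mm
Layer 93–54 kPa: Δp = 390 hPa = 39000 Pa, q̄ = 0.00936 kg/kg → 0.00936 × 39000 / 9.8 = 37.25 mm
Layer 54–31 kPa: Δp = 230 hPa = 23000 Pa, q̄ = 0.00399 kg/kg → 0.00399 × 23000 / 9.8 = 9.36 mm
Layer 31–25 kPa: Δp = 60 hPa = 6000 Pa, q̄ = 0.00281 kg/kg → 0.00281 × 6000 / 9.8 = 1.72 mm
PW = 21.09 + 37.25 + 9.36 + 1.72 = 69.42 ≈ 69.4 mm.
Rainfall = ε × PW = 0.62 × 69.4 = 43.0 mm.

PW ≈ 69.4 mm; rainfall ≈ 43.0 mm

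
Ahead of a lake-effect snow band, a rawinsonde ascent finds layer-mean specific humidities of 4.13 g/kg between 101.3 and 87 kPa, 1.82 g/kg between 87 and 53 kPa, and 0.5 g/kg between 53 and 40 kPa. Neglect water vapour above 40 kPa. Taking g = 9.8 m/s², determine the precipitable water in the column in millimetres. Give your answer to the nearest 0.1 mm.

Precipitable water is the column-integrated vapour mass per unit area: PW = (1/g) Σ q̄ Δp, with q in kg/kg and Δp in Pa (1 kg/m² of water = 1 mm).
Layer 101.3–87 kPa: Δp = 143 hPa = 14300 Pa, q̄ = 0.00413 kg/kg → 0.00413 × 14300 / 9.8 = 6.03 mm
Layer 87–53 kPa: Δp = 340 hPa = 34000 Pa, q̄ = 0.00182 kg/kg → 0.00182 × 34000 / 9.8 = 6.31 mm
Layer 53–40 kPa: Δp = 130 hPa = 13000 Pa, q̄ = 0.0005 kg/kg → 0.0005 × 13000 / 9.8 = 0.66 mm
PW = 6.03 + 6.31 + 0.66 = 13.00 ≈ 13.0 mm.

PW ≈ 13.0 mm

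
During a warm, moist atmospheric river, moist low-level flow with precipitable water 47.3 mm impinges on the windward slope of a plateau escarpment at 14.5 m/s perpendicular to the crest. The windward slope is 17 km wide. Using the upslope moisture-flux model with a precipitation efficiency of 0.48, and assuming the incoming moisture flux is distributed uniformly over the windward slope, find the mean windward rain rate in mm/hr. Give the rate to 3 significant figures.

R ≈ 69.7 mm/hr

Incoming column moisture flux per unit ridge length: F = V × PW = 14.5 × 47.3 = 685.85 mm·m/s.
Spread over the 17 km slope with efficiency ε = 0.48: R = ε·F/W = 0.48 × 685.85 / 17000 m = 1.937e-02 mm/s.
R = 1.937e-02 × 3600 = 69.7 mm/hr.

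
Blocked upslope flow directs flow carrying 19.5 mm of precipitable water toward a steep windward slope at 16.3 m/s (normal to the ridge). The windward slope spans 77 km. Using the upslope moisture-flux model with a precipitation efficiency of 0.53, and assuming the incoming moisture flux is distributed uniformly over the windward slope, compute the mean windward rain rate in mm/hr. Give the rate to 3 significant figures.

R ≈ 7.88 mm/hr

Incoming column moisture flux per unit ridge length: F = V × PW = 16.3 × 19.5 = 317.85 mm·m/s.
Spread over the 77 km slope with efficiency ε = 0.53: R = ε·F/W = 0.53 × 317.85 / 77000 m = 2.188e-03 mm/s.
R = 2.188e-03 × 3600 = 7.88 mm/hr.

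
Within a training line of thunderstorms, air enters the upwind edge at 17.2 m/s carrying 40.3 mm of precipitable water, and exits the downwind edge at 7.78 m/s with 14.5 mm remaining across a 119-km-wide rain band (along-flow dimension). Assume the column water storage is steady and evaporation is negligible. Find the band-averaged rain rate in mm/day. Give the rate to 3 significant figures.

Column moisture flux per unit crosswind length is F = V × PW.
Inflow: F_in = 17.2 × 40.3 = 693.16 mm·m/s
Outflow: F_out = 7.78 × 14.5 = 112.81 mm·m/s
Steady-state rate R = (F_in − F_out)/L = (693.16 − 112.81) / 119000 m = 4.877e-03 mm/s.
R = 4.877e-03 × 3600 × 24 = 421 mm/day.

R ≈ 421 mm/day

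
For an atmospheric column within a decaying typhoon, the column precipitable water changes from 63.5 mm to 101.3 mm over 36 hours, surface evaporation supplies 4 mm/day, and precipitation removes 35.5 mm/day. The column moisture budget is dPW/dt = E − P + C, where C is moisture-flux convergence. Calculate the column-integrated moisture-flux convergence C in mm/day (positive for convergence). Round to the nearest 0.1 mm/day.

C ≈ 56.7 mm/day

dPW/dt = (101.3 − 63.5) mm / (36/24 day) = +25.200 mm/day.
C = dPW/dt − E + P = (+25.200) − 4 + 35.5 = 56.7 mm/day.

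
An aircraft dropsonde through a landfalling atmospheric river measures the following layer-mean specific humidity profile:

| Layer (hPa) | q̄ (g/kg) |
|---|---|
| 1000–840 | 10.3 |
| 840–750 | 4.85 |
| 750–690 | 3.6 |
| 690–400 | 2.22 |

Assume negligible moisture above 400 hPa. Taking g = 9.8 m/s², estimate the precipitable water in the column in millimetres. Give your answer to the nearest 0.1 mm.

PW ≈ 30.0 mm

Precipitable water is the column-integrated vapour mass per unit area: PW = (1/g) Σ q̄ Δp, with q in kg/kg and Δp in Pa (1 kg/m² of water = 1 mm).
Layer 1000–840 hPa: Δp = 160 hPa = 16000 Pa, q̄ = 0.0103 kg/kg → 0.0103 × 16000 / 9.8 = 16.82 mm
Layer 840–750 hPa: Δp = 90 hPa = 9000 Pa, q̄ = 0.00485 kg/kg → 0.00485 × 9000 / 9.8 = 4.45 mm
Layer 750–690 hPa: Δp = 60 hPa = 6000 Pa, q̄ = 0.0036 kg/kg → 0.0036 × 6000 / 9.8 = 2.20 mm
Layer 690–400 hPa: Δp = 290 hPa = 29000 Pa, q̄ = 0.00222 kg/kg → 0.00222 × 29000 / 9.8 = 6.57 mm
PW = 16.82 + 4.45 + 2.20 + 6.57 = 30.04 ≈ 30.0 mm.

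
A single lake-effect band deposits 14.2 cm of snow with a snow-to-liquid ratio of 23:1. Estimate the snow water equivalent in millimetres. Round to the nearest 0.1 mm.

SWE = snow depth / ratio = 14.2 cm / 23 = 0.617 cm = 6.2 mm.

SWE ≈ 6.2 mm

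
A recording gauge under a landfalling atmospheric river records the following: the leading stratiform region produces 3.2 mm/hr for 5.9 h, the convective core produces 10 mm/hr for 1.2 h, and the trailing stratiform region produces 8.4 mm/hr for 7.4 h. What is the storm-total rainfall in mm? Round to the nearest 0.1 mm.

Total = Σ Rᵢ Δtᵢ = 3.2 × 5.9 + 10 × 1.2 + 8.4 × 7.4
      = 18.88 + 12 + 62.16 = 93.0 mm.

total ≈ 93.0 mm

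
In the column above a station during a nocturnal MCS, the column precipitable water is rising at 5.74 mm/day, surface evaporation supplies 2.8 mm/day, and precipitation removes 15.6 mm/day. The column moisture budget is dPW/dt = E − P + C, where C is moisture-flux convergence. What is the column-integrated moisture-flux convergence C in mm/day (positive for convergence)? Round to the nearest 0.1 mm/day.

dPW/dt = +5.74 mm/day.
C = dPW/dt − E + P = (+5.74) − 2.8 + 15.6 = 18.5 mm/day.

C ≈ 18.5 mm/day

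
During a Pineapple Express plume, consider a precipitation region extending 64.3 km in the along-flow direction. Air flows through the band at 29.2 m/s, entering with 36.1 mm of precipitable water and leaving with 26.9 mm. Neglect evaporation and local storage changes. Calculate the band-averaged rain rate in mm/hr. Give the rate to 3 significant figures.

R ≈ 15.0 mm/hr

Column moisture flux per unit crosswind length is F = V × PW.
Inflow: F_in = 29.2 × 36.1 = 1054.12 mm·m/s
Outflow: F_out = 29.2 × 26.9 = 785.48 mm·m/s
Steady-state rate R = (F_in − F_out)/L = (1054.12 − 785.48) / 64300 m = 4.178e-03 mm/s.
R = 4.178e-03 × 3600 = 15.0 mm/hr.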